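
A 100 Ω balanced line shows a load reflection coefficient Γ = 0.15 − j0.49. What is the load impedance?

Z_L = Z_0·(1 + Γ)/(1 − Γ) = 100·(1.15 − j0.49)/(0.85 + j0.49)

Z_L ≈ 76.6 − j102 Ω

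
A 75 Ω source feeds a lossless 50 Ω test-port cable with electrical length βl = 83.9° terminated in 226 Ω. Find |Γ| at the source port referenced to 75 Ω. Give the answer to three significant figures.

tan(βl) = 9.36
Z_in = Z_0·(Z_L + jZ_0·tanβl)/(Z_0 + jZ_L·tanβl) = 11.2 − j5.08 Ω
Γ_s = (Z_in − Z_s)/(Z_in + Z_s) = (-63.8 − j5.08)/(86.2 − j5.08), |Γ_s| = 0.742

|Γ| ≈ 0.742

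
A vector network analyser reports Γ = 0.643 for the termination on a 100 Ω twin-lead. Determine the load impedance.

Z_L = Z_0·(1 + Γ)/(1 − Γ) = 100·(1.64)/(0.357)

Z_L ≈ 460 Ω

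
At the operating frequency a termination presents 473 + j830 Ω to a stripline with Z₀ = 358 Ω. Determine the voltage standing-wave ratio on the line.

Γ = (Z_L − Z_0)/(Z_L + Z_0) = (115 + j830)/(831 + j830)
|Γ| = 838/1170 = 0.713
VSWR = (1 + |Γ|)/(1 − |Γ|) = 1.71/0.287

VSWR ≈ 5.98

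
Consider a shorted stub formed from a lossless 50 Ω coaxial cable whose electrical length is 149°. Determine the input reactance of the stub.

X_in ≈ -30 Ω (capacitive)

tan(βl) = -0.601
For a shorted stub, Z_in = jZ_0·tan(βl)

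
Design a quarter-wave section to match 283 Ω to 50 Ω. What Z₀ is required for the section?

Z_qwt ≈ 119 Ω

Z_qwt = √(Z_0·R_L) = √(50 × 283) = √14150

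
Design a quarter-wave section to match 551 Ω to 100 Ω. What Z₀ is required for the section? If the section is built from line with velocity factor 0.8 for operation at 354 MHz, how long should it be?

Z_qwt ≈ 235 Ω; length ≈ 16.9 cm

Z_qwt = √(Z_0·R_L) = √(100 × 551) = √55100
λ = 0.8·c/f = 0.678 m, so l = λ/4 = 0.169 m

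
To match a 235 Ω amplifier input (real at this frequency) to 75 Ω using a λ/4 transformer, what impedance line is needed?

Z_qwt ≈ 133 Ω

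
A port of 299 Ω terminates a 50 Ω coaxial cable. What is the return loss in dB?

Γ = (299 − 50)/(299 + 50) = 0.713
RL = −20·log₁₀|Γ| = −20·log₁₀(0.713)

RL ≈ 2.93 dB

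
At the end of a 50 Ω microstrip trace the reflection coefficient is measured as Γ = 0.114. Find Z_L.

Z_L ≈ 62.9 Ω

Z_L = Z_0·(1 + Γ)/(1 − Γ) = 50·(1.11)/(0.886)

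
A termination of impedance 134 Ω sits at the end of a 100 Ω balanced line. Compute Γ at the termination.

Γ = 0.145

Γ = (Z_L − Z_0)/(Z_L + Z_0) = (134 − 100)/(134 + 100) = 34/234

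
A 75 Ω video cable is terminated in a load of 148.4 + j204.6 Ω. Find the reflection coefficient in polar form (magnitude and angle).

Γ ≈ 0.718 ∠ 27.8°

Γ = (Z_L − Z_0)/(Z_L + Z_0) = (73.4 + j204.6)/(223.4 + j204.6)
|Γ| = 217/303 = 0.718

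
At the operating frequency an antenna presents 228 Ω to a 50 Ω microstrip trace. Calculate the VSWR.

Γ = (228 − 50)/(228 + 50) = 0.64
VSWR = (1 + 0.64)/(1 − 0.64)

VSWR ≈ 4.56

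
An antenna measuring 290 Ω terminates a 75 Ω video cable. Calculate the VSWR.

Γ = (290 − 75)/(290 + 75) = 0.589
VSWR = (1 + 0.589)/(1 − 0.589)

VSWR ≈ 3.87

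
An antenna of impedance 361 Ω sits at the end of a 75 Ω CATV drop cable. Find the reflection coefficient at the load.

Γ = (Z_L − Z_0)/(Z_L + Z_0) = (361 − 75)/(361 + 75) = 286/436

Γ = 0.656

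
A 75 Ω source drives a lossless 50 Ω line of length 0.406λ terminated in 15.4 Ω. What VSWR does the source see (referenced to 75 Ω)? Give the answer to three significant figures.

βl = 2π × 0.406 = 146°
tan(βl) = -0.67
Z_in = Z_0·(Z_L + jZ_0·tanβl)/(Z_0 + jZ_L·tanβl) = 21.4 − j29.1 Ω
Γ_s = (Z_in − Z_s)/(Z_in + Z_s) = (-53.6 − j29.1)/(96.4 − j29.1), |Γ_s| = 0.606
VSWR = (1 + |Γ_s|)/(1 − |Γ_s|)

VSWR ≈ 4.07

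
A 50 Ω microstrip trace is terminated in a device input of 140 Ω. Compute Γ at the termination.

Γ = (Z_L − Z_0)/(Z_L + Z_0) = (140 − 50)/(140 + 50) = 90/190

Γ = 0.474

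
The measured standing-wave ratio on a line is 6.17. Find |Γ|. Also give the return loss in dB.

|Γ| ≈ 0.721; return loss ≈ 2.84 dB

|Γ| = (S − 1)/(S + 1) = (6.17 − 1)/(6.17 + 1) = 5.17/7.17
RL = −20·log₁₀|Γ| = −20·log₁₀(0.721)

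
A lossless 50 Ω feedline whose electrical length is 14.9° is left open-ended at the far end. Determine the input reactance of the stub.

tan(βl) = 0.266
For an open-ended stub, Z_in = −jZ_0·cot(βl) = −jZ_0/tan(βl)

X_in ≈ -188 Ω (capacitive)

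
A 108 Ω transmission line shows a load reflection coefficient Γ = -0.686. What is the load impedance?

Z_L = Z_0·(1 + Γ)/(1 − Γ) = 108·(0.314)/(1.69)

Z_L ≈ 20.1 Ω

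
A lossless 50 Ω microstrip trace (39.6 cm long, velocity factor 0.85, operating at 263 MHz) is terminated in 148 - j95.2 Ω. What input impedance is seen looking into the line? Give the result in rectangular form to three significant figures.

Z_in ≈ 56.2 + j84 Ω

λ = v/f = 0.85·c / 263 MHz = 0.97 m
βl = 2π·l/λ = 2π × 0.408 = 147°
tan(βl) = tan(147°) = -0.649
Z_in = Z_0·(Z_L + jZ_0·tanβl)/(Z_0 + jZ_L·tanβl)
     = 50·(148 − j128)/(-11.7 − j96)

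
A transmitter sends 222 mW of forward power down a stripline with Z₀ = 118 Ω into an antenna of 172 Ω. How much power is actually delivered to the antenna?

P_delivered ≈ 214 mW

Γ = (172 − 118)/(172 + 118) = 0.186
|Γ|² = 0.0347
P_refl = |Γ|²·P_inc = 7.7 mW, P_del = (1 − |Γ|²)·P_inc = 214 mW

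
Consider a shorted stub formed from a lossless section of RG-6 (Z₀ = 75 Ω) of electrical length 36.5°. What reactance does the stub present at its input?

tan(βl) = 0.74
For a shorted stub, Z_in = jZ_0·tan(βl)

X_in ≈ 55.5 Ω (inductive)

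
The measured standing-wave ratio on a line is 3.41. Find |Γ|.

|Γ| = (S − 1)/(S + 1) = (3.41 − 1)/(3.41 + 1) = 2.41/4.41

|Γ| ≈ 0.546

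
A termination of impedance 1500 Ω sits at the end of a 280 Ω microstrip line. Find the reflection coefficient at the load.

Γ = 0.685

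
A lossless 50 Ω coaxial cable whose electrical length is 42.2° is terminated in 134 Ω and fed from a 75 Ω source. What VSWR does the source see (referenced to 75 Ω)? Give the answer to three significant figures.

VSWR ≈ 2.86

tan(βl) = 0.907
Z_in = Z_0·(Z_L + jZ_0·tanβl)/(Z_0 + jZ_L·tanβl) = 35.4 − j40.6 Ω
Γ_s = (Z_in − Z_s)/(Z_in + Z_s) = (-39.6 − j40.6)/(110 − j40.6), |Γ_s| = 0.482
VSWR = (1 + |Γ_s|)/(1 − |Γ_s|)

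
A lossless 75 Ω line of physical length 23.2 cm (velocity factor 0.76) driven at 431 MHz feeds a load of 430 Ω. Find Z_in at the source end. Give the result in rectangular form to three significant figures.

Z_in ≈ 77.9 + j151 Ω

λ = v/f = 0.76·c / 431 MHz = 0.529 m
βl = 2π·l/λ = 2π × 0.439 = 158°
tan(βl) = tan(158°) = -0.406
Z_in = Z_0·(Z_L + jZ_0·tanβl)/(Z_0 + jZ_L·tanβl)
     = 75·(430 − j30.5)/(75 − j175)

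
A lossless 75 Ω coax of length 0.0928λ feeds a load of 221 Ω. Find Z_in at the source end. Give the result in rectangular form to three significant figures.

Z_in ≈ 66.4 − j79.6 Ω

βl = 2π × 0.0928 = 33.4°
tan(βl) = tan(33.4°) = 0.66
Z_in = Z_0·(Z_L + jZ_0·tanβl)/(Z_0 + jZ_L·tanβl)
     = 75·(221 + j49.5)/(75 + j146)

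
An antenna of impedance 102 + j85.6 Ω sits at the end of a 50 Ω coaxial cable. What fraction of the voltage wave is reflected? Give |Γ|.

Γ = (Z_L − Z_0)/(Z_L + Z_0) = (52 + j85.6)/(152 + j85.6)
|Γ| = 100/174

|Γ| ≈ 0.574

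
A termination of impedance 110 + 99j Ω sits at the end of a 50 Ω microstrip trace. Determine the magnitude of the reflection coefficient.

|Γ| ≈ 0.615

Γ = (Z_L − Z_0)/(Z_L + Z_0) = (60 + j99)/(160 + j99)
|Γ| = 116/188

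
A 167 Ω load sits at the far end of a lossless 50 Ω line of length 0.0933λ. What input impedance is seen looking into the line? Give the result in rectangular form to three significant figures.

βl = 2π × 0.0933 = 33.6°
tan(βl) = tan(33.6°) = 0.664
Z_in = Z_0·(Z_L + jZ_0·tanβl)/(Z_0 + jZ_L·tanβl)
     = 50·(167 + j33.2)/(50 + j111)

Z_in ≈ 40.7 − j57 Ω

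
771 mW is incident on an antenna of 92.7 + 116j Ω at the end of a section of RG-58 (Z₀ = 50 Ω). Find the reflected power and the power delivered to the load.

P_reflected ≈ 348 mW; P_delivered ≈ 423 mW

|Γ| = |(42.7 + j116)/(142.7 + j116)| = 0.672
|Γ|² = 0.452
P_refl = |Γ|²·P_inc = 348 mW, P_del = (1 − |Γ|²)·P_inc = 423 mW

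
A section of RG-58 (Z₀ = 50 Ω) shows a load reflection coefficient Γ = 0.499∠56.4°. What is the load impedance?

Z_L ≈ 53.9 + j59.7 Ω

Z_L = Z_0·(1 + Γ)/(1 − Γ) = 50·(1.28 + j0.416)/(0.724 − j0.416)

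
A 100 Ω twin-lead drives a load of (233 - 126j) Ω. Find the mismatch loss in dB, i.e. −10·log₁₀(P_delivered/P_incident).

mismatch loss ≈ 1.34 dB

Γ = (133 − j126)/(333 − j126), |Γ| = 0.515
|Γ|² = 0.265, so P_del/P_inc = 1 − |Γ|² = 0.735
ML = −10·log₁₀(1 − |Γ|²)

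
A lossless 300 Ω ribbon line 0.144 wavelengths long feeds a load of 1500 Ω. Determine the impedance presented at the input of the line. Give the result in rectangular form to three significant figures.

Z_in ≈ 94.7 − j221 Ω

βl = 2π × 0.144 = 51.8°
tan(βl) = tan(51.8°) = 1.27
Z_in = Z_0·(Z_L + jZ_0·tanβl)/(Z_0 + jZ_L·tanβl)
     = 300·(1500 + j382)/(300 + j1910)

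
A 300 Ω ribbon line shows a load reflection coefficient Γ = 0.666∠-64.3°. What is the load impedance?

Z_L ≈ 193 − j416 Ω

Z_L = Z_0·(1 + Γ)/(1 − Γ) = 300·(1.29 − j0.6)/(0.711 + j0.6)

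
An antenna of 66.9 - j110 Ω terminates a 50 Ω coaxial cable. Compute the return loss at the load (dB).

Γ = (16.9 − j110)/(116.9 − j110), |Γ| = 0.693
RL = −20·log₁₀|Γ| = −20·log₁₀(0.693)

RL ≈ 3.18 dB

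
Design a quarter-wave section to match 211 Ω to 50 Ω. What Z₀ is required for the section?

Z_qwt = √(Z_0·R_L) = √(50 × 211) = √10550

Z_qwt ≈ 103 Ω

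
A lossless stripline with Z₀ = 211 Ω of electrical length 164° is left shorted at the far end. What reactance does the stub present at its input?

tan(βl) = -0.287
For a shorted stub, Z_in = jZ_0·tan(βl)

X_in ≈ -60.5 Ω (capacitive)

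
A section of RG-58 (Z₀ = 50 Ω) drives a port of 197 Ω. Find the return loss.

Γ = (197 − 50)/(197 + 50) = 0.595
RL = −20·log₁₀|Γ| = −20·log₁₀(0.595)

RL ≈ 4.51 dB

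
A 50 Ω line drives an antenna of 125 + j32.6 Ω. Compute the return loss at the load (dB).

Γ = (75 + j32.6)/(175 + j32.6), |Γ| = 0.459
RL = −20·log₁₀|Γ| = −20·log₁₀(0.459)

RL ≈ 6.76 dB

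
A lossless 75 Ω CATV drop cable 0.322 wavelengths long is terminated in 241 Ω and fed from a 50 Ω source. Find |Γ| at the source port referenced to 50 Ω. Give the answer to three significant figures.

βl = 2π × 0.322 = 116°
tan(βl) = -2.06
Z_in = Z_0·(Z_L + jZ_0·tanβl)/(Z_0 + jZ_L·tanβl) = 28.2 + j32.2 Ω
Γ_s = (Z_in − Z_s)/(Z_in + Z_s) = (-21.8 + j32.2)/(78.2 + j32.2), |Γ_s| = 0.46

|Γ| ≈ 0.46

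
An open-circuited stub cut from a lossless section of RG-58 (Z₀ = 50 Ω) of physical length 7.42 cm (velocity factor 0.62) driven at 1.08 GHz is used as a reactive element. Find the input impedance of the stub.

Z_in ≈ +j108 Ω

λ = v/f = 0.62·c / 1.08 GHz = 0.172 m
βl = 2π·l/λ = 2π × 0.431 = 155°
tan(βl) = -0.464
For an open-circuited stub, Z_in = −jZ_0·cot(βl) = −jZ_0/tan(βl)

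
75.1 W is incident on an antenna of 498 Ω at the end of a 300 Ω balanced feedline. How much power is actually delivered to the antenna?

P_delivered ≈ 70.5 W

Γ = (498 − 300)/(498 + 300) = 0.248
|Γ|² = 0.0616
P_refl = |Γ|²·P_inc = 4.62 W, P_del = (1 − |Γ|²)·P_inc = 70.5 W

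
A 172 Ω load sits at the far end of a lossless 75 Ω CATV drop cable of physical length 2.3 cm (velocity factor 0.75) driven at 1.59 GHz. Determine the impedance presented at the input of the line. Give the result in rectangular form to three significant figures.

Z_in ≈ 42 − j34.7 Ω

λ = v/f = 0.75·c / 1.59 GHz = 0.142 m
βl = 2π·l/λ = 2π × 0.163 = 58.5°
tan(βl) = tan(58.5°) = 1.63
Z_in = Z_0·(Z_L + jZ_0·tanβl)/(Z_0 + jZ_L·tanβl)
     = 75·(172 + j122)/(75 + j281)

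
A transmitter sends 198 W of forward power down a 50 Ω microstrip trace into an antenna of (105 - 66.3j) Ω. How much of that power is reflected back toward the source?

P_reflected ≈ 51.7 W

|Γ| = |(55 − j66.3)/(155 − j66.3)| = 0.511
|Γ|² = 0.261
P_refl = |Γ|²·P_inc = 51.7 W, P_del = (1 − |Γ|²)·P_inc = 146 W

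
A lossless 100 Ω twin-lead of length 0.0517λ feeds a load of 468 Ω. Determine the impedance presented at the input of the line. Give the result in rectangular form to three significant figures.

βl = 2π × 0.0517 = 18.6°
tan(βl) = tan(18.6°) = 0.337
Z_in = Z_0·(Z_L + jZ_0·tanβl)/(Z_0 + jZ_L·tanβl)
     = 100·(468 + j33.7)/(100 + j158)

Z_in ≈ 150 − j202 Ω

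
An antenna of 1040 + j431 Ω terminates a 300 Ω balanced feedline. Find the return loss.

Γ = (740 + j431)/(1340 + j431), |Γ| = 0.608
RL = −20·log₁₀|Γ| = −20·log₁₀(0.608)

RL ≈ 4.32 dB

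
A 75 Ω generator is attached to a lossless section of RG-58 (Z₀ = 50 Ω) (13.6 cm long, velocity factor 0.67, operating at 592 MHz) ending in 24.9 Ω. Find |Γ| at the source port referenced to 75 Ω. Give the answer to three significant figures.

|Γ| ≈ 0.431

λ = v/f = 0.67·c / 592 MHz = 0.34 m
βl = 2π·l/λ = 2π × 0.401 = 144°
tan(βl) = -0.721
Z_in = Z_0·(Z_L + jZ_0·tanβl)/(Z_0 + jZ_L·tanβl) = 33.5 − j24 Ω
Γ_s = (Z_in − Z_s)/(Z_in + Z_s) = (-41.5 − j24)/(109 − j24), |Γ_s| = 0.431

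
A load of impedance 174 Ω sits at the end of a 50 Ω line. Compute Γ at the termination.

Γ = (Z_L − Z_0)/(Z_L + Z_0) = (174 − 50)/(174 + 50) = 124/224

Γ = 0.554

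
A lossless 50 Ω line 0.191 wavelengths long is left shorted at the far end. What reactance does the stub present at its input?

X_in ≈ 129 Ω (inductive)

βl = 2π × 0.191 = 68.8°
tan(βl) = 2.57
For a shorted stub, Z_in = jZ_0·tan(βl)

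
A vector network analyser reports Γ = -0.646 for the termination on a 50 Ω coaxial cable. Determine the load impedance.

Z_L ≈ 10.8 Ω

Z_L = Z_0·(1 + Γ)/(1 − Γ) = 50·(0.354)/(1.65)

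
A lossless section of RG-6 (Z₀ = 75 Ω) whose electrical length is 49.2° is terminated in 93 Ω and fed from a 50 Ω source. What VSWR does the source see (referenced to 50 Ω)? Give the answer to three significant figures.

tan(βl) = 1.16
Z_in = Z_0·(Z_L + jZ_0·tanβl)/(Z_0 + jZ_L·tanβl) = 71.1 − j15.2 Ω
Γ_s = (Z_in − Z_s)/(Z_in + Z_s) = (21.1 − j15.2)/(121 − j15.2), |Γ_s| = 0.213
VSWR = (1 + |Γ_s|)/(1 − |Γ_s|)

VSWR ≈ 1.54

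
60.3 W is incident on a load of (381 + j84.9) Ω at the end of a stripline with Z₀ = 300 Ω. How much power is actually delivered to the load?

P_delivered ≈ 58.5 W

|Γ| = |(81 + j84.9)/(681 + j84.9)| = 0.171
|Γ|² = 0.0292
P_refl = |Γ|²·P_inc = 1.76 W, P_del = (1 − |Γ|²)·P_inc = 58.5 W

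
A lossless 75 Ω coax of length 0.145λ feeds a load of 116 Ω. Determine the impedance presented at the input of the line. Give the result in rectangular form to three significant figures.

βl = 2π × 0.145 = 52.2°
tan(βl) = tan(52.2°) = 1.29
Z_in = Z_0·(Z_L + jZ_0·tanβl)/(Z_0 + jZ_L·tanβl)
     = 75·(116 + j96.7)/(75 + j150)

Z_in ≈ 62.1 − j27.1 Ω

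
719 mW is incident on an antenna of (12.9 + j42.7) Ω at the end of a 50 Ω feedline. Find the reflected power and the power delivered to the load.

|Γ| = |(-37.1 + j42.7)/(62.9 + j42.7)| = 0.744
|Γ|² = 0.554
P_refl = |Γ|²·P_inc = 398 mW, P_del = (1 − |Γ|²)·P_inc = 321 mW

P_reflected ≈ 398 mW; P_delivered ≈ 321 mW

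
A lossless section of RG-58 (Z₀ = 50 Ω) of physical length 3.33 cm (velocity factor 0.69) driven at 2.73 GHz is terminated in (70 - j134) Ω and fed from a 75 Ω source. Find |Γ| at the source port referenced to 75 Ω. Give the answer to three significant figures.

|Γ| ≈ 0.654

λ = v/f = 0.69·c / 2.73 GHz = 0.0758 m
βl = 2π·l/λ = 2π × 0.439 = 158°
tan(βl) = -0.402
Z_in = Z_0·(Z_L + jZ_0·tanβl)/(Z_0 + jZ_L·tanβl) = 252 + j159 Ω
Γ_s = (Z_in − Z_s)/(Z_in + Z_s) = (177 + j159)/(327 + j159), |Γ_s| = 0.654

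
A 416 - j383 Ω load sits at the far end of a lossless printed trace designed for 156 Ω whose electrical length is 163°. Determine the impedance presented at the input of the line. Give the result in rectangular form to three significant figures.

Z_in ≈ 626 + j319 Ω

tan(βl) = tan(163°) = -0.306
Z_in = Z_0·(Z_L + jZ_0·tanβl)/(Z_0 + jZ_L·tanβl)
     = 156·(416 − j431)/(38.9 − j127)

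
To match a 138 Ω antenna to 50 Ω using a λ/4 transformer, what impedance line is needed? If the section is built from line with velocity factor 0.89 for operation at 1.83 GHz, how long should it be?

Z_qwt ≈ 83.1 Ω; length ≈ 3.65 cm

Z_qwt = √(Z_0·R_L) = √(50 × 138) = √6900
λ = 0.89·c/f = 0.146 m, so l = λ/4 = 0.0365 m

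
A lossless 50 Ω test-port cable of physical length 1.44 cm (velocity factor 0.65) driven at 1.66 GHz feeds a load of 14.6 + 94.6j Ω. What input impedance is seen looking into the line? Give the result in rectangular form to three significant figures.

λ = v/f = 0.65·c / 1.66 GHz = 0.117 m
βl = 2π·l/λ = 2π × 0.123 = 44.1°
tan(βl) = tan(44.1°) = 0.97
Z_in = Z_0·(Z_L + jZ_0·tanβl)/(Z_0 + jZ_L·tanβl)
     = 50·(14.6 + j143)/(-41.8 + j14.2)

Z_in ≈ 36.4 − j159 Ω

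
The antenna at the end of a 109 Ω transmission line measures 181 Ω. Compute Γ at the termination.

Γ = (Z_L − Z_0)/(Z_L + Z_0) = (181 − 109)/(181 + 109) = 72/290

Γ = 0.248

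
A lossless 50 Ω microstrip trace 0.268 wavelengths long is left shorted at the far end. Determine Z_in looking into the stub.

Z_in ≈ −j440 Ω

βl = 2π × 0.268 = 96.5°
tan(βl) = -8.8
For a shorted stub, Z_in = jZ_0·tan(βl)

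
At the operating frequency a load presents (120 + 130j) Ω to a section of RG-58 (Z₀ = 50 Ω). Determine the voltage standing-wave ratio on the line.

VSWR ≈ 5.45

Γ = (Z_L − Z_0)/(Z_L + Z_0) = (70 + j130)/(170 + j130)
|Γ| = 148/214 = 0.69
VSWR = (1 + |Γ|)/(1 − |Γ|) = 1.69/0.31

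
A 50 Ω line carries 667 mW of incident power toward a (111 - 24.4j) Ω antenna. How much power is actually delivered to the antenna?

|Γ| = |(61 − j24.4)/(161 − j24.4)| = 0.403
|Γ|² = 0.163
P_refl = |Γ|²·P_inc = 109 mW, P_del = (1 − |Γ|²)·P_inc = 558 mW

P_delivered ≈ 558 mW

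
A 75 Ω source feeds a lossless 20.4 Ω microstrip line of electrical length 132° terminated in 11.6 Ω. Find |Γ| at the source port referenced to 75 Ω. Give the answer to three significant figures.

|Γ| ≈ 0.611

tan(βl) = -1.11
Z_in = Z_0·(Z_L + jZ_0·tanβl)/(Z_0 + jZ_L·tanβl) = 18.5 − j11 Ω
Γ_s = (Z_in − Z_s)/(Z_in + Z_s) = (-56.5 − j11)/(93.5 − j11), |Γ_s| = 0.611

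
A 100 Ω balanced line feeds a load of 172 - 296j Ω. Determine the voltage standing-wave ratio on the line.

Γ = (Z_L − Z_0)/(Z_L + Z_0) = (72 − j296)/(272 − j296)
|Γ| = 305/402 = 0.758
VSWR = (1 + |Γ|)/(1 − |Γ|) = 1.76/0.242

VSWR ≈ 7.26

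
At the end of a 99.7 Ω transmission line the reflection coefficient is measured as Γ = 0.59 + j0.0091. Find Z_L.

Z_L ≈ 386 + j10.8 Ω

Z_L = Z_0·(1 + Γ)/(1 − Γ) = 99.7·(1.59 + j0.0091)/(0.41 − j0.0091)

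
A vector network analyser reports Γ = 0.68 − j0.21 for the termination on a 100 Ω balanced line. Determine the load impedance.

Z_L ≈ 337 − j287 Ω

Z_L = Z_0·(1 + Γ)/(1 − Γ) = 100·(1.68 − j0.21)/(0.32 + j0.21)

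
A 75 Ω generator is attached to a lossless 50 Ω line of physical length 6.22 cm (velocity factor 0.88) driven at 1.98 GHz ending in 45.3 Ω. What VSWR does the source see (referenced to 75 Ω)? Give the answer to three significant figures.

λ = v/f = 0.88·c / 1.98 GHz = 0.133 m
βl = 2π·l/λ = 2π × 0.466 = 168°
tan(βl) = -0.214
Z_in = Z_0·(Z_L + jZ_0·tanβl)/(Z_0 + jZ_L·tanβl) = 45.7 − j1.84 Ω
Γ_s = (Z_in − Z_s)/(Z_in + Z_s) = (-29.3 − j1.84)/(121 − j1.84), |Γ_s| = 0.244
VSWR = (1 + |Γ_s|)/(1 − |Γ_s|)

VSWR ≈ 1.64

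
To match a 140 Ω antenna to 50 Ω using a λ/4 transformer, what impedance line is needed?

Z_qwt = √(Z_0·R_L) = √(50 × 140) = √7000

Z_qwt ≈ 83.7 Ω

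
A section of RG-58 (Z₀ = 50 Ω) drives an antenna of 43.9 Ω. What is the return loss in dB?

RL ≈ 23.7 dB

Γ = (43.9 − 50)/(43.9 + 50) = -0.065
RL = −20·log₁₀|Γ| = −20·log₁₀(0.065)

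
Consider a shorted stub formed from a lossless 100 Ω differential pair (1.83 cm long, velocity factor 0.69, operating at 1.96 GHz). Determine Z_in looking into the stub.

Z_in ≈ +j191 Ω

λ = v/f = 0.69·c / 1.96 GHz = 0.106 m
βl = 2π·l/λ = 2π × 0.173 = 62.4°
tan(βl) = 1.91
For a shorted stub, Z_in = jZ_0·tan(βl)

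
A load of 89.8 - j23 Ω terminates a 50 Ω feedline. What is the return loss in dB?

RL ≈ 9.78 dB

Γ = (39.8 − j23)/(139.8 − j23), |Γ| = 0.324
RL = −20·log₁₀|Γ| = −20·log₁₀(0.324)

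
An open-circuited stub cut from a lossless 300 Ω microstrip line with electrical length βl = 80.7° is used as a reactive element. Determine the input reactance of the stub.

X_in ≈ -49.1 Ω (capacitive)

tan(βl) = 6.11
For an open-circuited stub, Z_in = −jZ_0·cot(βl) = −jZ_0/tan(βl)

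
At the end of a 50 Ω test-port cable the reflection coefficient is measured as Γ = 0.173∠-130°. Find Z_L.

Z_L ≈ 38.7 − j10.6 Ω

Z_L = Z_0·(1 + Γ)/(1 − Γ) = 50·(0.889 − j0.133)/(1.11 + j0.133)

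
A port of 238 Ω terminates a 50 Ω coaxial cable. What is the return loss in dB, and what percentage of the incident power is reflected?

Γ = (238 − 50)/(238 + 50) = 0.653
RL = −20·log₁₀(0.653) = 3.7 dB
P_refl/P_inc = |Γ|² = 0.426

RL ≈ 3.7 dB; 42.6% of incident power reflected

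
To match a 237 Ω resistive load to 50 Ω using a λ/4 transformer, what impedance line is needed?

Z_qwt ≈ 109 Ω

Z_qwt = √(Z_0·R_L) = √(50 × 237) = √11850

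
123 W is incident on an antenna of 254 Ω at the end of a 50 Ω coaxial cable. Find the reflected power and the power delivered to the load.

Γ = (254 − 50)/(254 + 50) = 0.671
|Γ|² = 0.45
P_refl = |Γ|²·P_inc = 55.4 W, P_del = (1 − |Γ|²)·P_inc = 67.6 W

P_reflected ≈ 55.4 W; P_delivered ≈ 67.6 W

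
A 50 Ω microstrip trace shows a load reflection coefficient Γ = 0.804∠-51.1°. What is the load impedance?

Z_L ≈ 27.8 − j98.3 Ω

Z_L = Z_0·(1 + Γ)/(1 − Γ) = 50·(1.5 − j0.626)/(0.495 + j0.626)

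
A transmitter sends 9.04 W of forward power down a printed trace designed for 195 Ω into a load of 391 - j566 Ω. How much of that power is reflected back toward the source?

P_reflected ≈ 4.89 W

|Γ| = |(196 − j566)/(586 − j566)| = 0.735
|Γ|² = 0.541
P_refl = |Γ|²·P_inc = 4.89 W, P_del = (1 − |Γ|²)·P_inc = 4.15 W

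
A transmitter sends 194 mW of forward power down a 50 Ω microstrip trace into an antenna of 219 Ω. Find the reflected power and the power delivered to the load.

Γ = (219 − 50)/(219 + 50) = 0.628
|Γ|² = 0.395
P_refl = |Γ|²·P_inc = 76.6 mW, P_del = (1 − |Γ|²)·P_inc = 117 mW

P_reflected ≈ 76.6 mW; P_delivered ≈ 117 mW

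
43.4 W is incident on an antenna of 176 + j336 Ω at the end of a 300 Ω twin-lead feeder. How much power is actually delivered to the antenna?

P_delivered ≈ 27 W

|Γ| = |(-124 + j336)/(476 + j336)| = 0.615
|Γ|² = 0.378
P_refl = |Γ|²·P_inc = 16.4 W, P_del = (1 − |Γ|²)·P_inc = 27 W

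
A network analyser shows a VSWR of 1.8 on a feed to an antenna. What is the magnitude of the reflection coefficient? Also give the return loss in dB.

|Γ| = (S − 1)/(S + 1) = (1.8 − 1)/(1.8 + 1) = 0.8/2.8
RL = −20·log₁₀|Γ| = −20·log₁₀(0.286)

|Γ| ≈ 0.286; return loss ≈ 10.9 dB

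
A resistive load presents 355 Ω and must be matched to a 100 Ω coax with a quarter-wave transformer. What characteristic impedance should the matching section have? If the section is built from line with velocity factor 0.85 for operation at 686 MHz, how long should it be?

Z_qwt ≈ 188 Ω; length ≈ 9.29 cm

Z_qwt = √(Z_0·R_L) = √(100 × 355) = √35500
λ = 0.85·c/f = 0.372 m, so l = λ/4 = 0.0929 m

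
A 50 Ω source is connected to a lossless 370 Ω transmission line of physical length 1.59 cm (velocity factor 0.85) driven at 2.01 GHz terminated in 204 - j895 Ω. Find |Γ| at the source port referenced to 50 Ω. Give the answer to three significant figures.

λ = v/f = 0.85·c / 2.01 GHz = 0.127 m
βl = 2π·l/λ = 2π × 0.125 = 45.1°
tan(βl) = 1
Z_in = Z_0·(Z_L + jZ_0·tanβl)/(Z_0 + jZ_L·tanβl) = 34 − j158 Ω
Γ_s = (Z_in − Z_s)/(Z_in + Z_s) = (-16 − j158)/(84 − j158), |Γ_s| = 0.888

|Γ| ≈ 0.888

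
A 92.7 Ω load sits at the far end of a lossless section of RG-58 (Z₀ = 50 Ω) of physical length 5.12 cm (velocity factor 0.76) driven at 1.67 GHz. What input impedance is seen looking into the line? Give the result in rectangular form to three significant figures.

Z_in ≈ 41.8 + j27.5 Ω

λ = v/f = 0.76·c / 1.67 GHz = 0.137 m
βl = 2π·l/λ = 2π × 0.375 = 135°
tan(βl) = tan(135°) = -1
Z_in = Z_0·(Z_L + jZ_0·tanβl)/(Z_0 + jZ_L·tanβl)
     = 50·(92.7 − j50)/(50 − j92.7)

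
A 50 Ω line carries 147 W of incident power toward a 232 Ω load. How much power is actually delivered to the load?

Γ = (232 − 50)/(232 + 50) = 0.645
|Γ|² = 0.417
P_refl = |Γ|²·P_inc = 61.2 W, P_del = (1 − |Γ|²)·P_inc = 85.8 W

P_delivered ≈ 85.8 W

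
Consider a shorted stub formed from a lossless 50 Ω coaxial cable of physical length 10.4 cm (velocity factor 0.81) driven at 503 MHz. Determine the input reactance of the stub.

λ = v/f = 0.81·c / 503 MHz = 0.483 m
βl = 2π·l/λ = 2π × 0.215 = 77.5°
tan(βl) = 4.51
For a shorted stub, Z_in = jZ_0·tan(βl)

X_in ≈ 226 Ω (inductive)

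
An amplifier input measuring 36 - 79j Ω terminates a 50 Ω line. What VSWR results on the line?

VSWR ≈ 5.39

Γ = (Z_L − Z_0)/(Z_L + Z_0) = (-14 − j79)/(86 − j79)
|Γ| = 80.2/117 = 0.687
VSWR = (1 + |Γ|)/(1 − |Γ|) = 1.69/0.313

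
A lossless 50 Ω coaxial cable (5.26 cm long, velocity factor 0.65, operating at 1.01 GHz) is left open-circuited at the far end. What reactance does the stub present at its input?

X_in ≈ 7.1 Ω (inductive)

λ = v/f = 0.65·c / 1.01 GHz = 0.193 m
βl = 2π·l/λ = 2π × 0.272 = 98.1°
tan(βl) = -7.05
For an open-circuited stub, Z_in = −jZ_0·cot(βl) = −jZ_0/tan(βl)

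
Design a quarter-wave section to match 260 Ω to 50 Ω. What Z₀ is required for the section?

Z_qwt = √(Z_0·R_L) = √(50 × 260) = √13000

Z_qwt ≈ 114 Ω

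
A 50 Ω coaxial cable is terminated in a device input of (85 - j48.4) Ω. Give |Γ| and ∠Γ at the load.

Γ ≈ 0.416 ∠ -34.4°

Γ = (Z_L − Z_0)/(Z_L + Z_0) = (35 − j48.4)/(135 − j48.4)
|Γ| = 59.7/143 = 0.416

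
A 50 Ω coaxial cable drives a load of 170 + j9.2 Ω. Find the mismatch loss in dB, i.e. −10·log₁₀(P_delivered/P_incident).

Γ = (120 + j9.2)/(220 + j9.2), |Γ| = 0.547
|Γ|² = 0.299, so P_del/P_inc = 1 − |Γ|² = 0.701
ML = −10·log₁₀(1 − |Γ|²)

mismatch loss ≈ 1.54 dB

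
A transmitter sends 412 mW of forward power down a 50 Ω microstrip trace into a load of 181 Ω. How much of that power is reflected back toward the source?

P_reflected ≈ 132 mW

Γ = (181 − 50)/(181 + 50) = 0.567
|Γ|² = 0.322
P_refl = |Γ|²·P_inc = 132 mW, P_del = (1 − |Γ|²)·P_inc = 280 mW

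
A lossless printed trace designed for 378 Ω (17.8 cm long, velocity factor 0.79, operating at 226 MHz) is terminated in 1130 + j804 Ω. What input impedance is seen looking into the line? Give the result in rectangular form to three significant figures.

Z_in ≈ 129 − j277 Ω

λ = v/f = 0.79·c / 226 MHz = 1.05 m
βl = 2π·l/λ = 2π × 0.17 = 61.1°
tan(βl) = tan(61.1°) = 1.81
Z_in = Z_0·(Z_L + jZ_0·tanβl)/(Z_0 + jZ_L·tanβl)
     = 378·(1130 + j1490)/(-1080 + j2050)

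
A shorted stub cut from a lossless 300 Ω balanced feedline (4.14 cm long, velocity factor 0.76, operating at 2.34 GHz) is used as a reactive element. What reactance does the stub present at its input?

X_in ≈ -153 Ω (capacitive)

λ = v/f = 0.76·c / 2.34 GHz = 0.0974 m
βl = 2π·l/λ = 2π × 0.425 = 153°
tan(βl) = -0.51
For a shorted stub, Z_in = jZ_0·tan(βl)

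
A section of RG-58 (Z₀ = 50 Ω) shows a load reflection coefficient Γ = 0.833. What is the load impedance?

Z_L ≈ 549 Ω

Z_L = Z_0·(1 + Γ)/(1 − Γ) = 50·(1.83)/(0.167)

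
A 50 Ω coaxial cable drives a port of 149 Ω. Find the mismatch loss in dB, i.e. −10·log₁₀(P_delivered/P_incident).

Γ = (149 − 50)/(149 + 50) = 0.497
|Γ|² = 0.247, so P_del/P_inc = 1 − |Γ|² = 0.753
ML = −10·log₁₀(1 − |Γ|²)

mismatch loss ≈ 1.23 dB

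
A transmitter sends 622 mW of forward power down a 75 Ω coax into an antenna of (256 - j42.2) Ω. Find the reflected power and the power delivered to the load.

|Γ| = |(181 − j42.2)/(331 − j42.2)| = 0.557
|Γ|² = 0.31
P_refl = |Γ|²·P_inc = 193 mW, P_del = (1 − |Γ|²)·P_inc = 429 mW

P_reflected ≈ 193 mW; P_delivered ≈ 429 mW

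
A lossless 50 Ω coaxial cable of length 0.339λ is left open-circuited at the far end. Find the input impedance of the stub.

Z_in ≈ +j31.3 Ω

βl = 2π × 0.339 = 122°
tan(βl) = -1.6
For an open-circuited stub, Z_in = −jZ_0·cot(βl) = −jZ_0/tan(βl)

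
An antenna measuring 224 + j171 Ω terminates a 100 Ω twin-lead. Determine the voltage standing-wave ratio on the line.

VSWR ≈ 3.72

Γ = (Z_L − Z_0)/(Z_L + Z_0) = (124 + j171)/(324 + j171)
|Γ| = 211/366 = 0.577
VSWR = (1 + |Γ|)/(1 − |Γ|) = 1.58/0.423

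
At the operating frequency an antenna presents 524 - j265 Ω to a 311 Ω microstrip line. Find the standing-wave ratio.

VSWR ≈ 2.27

Γ = (Z_L − Z_0)/(Z_L + Z_0) = (213 − j265)/(835 − j265)
|Γ| = 340/876 = 0.388
VSWR = (1 + |Γ|)/(1 − |Γ|) = 1.39/0.612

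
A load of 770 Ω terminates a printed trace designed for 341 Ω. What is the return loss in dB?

RL ≈ 8.27 dB

Γ = (770 − 341)/(770 + 341) = 0.386
RL = −20·log₁₀|Γ| = −20·log₁₀(0.386)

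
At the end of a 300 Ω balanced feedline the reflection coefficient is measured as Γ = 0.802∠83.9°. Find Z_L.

Z_L ≈ 72.7 + j325 Ω

Z_L = Z_0·(1 + Γ)/(1 − Γ) = 300·(1.09 + j0.797)/(0.915 − j0.797)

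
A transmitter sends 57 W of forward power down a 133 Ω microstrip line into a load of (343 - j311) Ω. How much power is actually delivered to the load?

|Γ| = |(210 − j311)/(476 − j311)| = 0.66
|Γ|² = 0.436
P_refl = |Γ|²·P_inc = 24.8 W, P_del = (1 − |Γ|²)·P_inc = 32.2 W

P_delivered ≈ 32.2 W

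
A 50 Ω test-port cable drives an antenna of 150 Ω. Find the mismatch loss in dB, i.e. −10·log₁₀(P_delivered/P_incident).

Γ = (150 − 50)/(150 + 50) = 0.5
|Γ|² = 0.25, so P_del/P_inc = 1 − |Γ|² = 0.75
ML = −10·log₁₀(1 − |Γ|²)

mismatch loss ≈ 1.25 dB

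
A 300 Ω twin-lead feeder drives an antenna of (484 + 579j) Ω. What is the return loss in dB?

RL ≈ 4.11 dB

Γ = (184 + j579)/(784 + j579), |Γ| = 0.623
RL = −20·log₁₀|Γ| = −20·log₁₀(0.623)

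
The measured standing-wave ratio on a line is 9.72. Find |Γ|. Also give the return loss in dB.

|Γ| = (S − 1)/(S + 1) = (9.72 − 1)/(9.72 + 1) = 8.72/10.7
RL = −20·log₁₀|Γ| = −20·log₁₀(0.813)

|Γ| ≈ 0.813; return loss ≈ 1.79 dB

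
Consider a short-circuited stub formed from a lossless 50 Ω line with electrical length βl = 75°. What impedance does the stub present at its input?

tan(βl) = 3.73
For a short-circuited stub, Z_in = jZ_0·tan(βl)

Z_in ≈ +j187 Ω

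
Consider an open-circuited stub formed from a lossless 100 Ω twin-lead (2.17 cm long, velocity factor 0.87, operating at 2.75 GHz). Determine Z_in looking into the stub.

Z_in ≈ −j13.5 Ω

λ = v/f = 0.87·c / 2.75 GHz = 0.0949 m
βl = 2π·l/λ = 2π × 0.229 = 82.3°
tan(βl) = 7.41
For an open-circuited stub, Z_in = −jZ_0·cot(βl) = −jZ_0/tan(βl)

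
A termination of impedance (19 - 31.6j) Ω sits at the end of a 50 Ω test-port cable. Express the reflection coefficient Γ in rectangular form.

Γ ≈ -0.198 − j0.549

Γ = (Z_L − Z_0)/(Z_L + Z_0) = (-31 − j31.6)/(69 − j31.6)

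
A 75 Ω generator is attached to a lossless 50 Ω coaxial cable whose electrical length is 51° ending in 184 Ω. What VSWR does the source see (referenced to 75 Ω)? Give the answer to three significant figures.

tan(βl) = 1.23
Z_in = Z_0·(Z_L + jZ_0·tanβl)/(Z_0 + jZ_L·tanβl) = 21.5 − j35.8 Ω
Γ_s = (Z_in − Z_s)/(Z_in + Z_s) = (-53.5 − j35.8)/(96.5 − j35.8), |Γ_s| = 0.626
VSWR = (1 + |Γ_s|)/(1 − |Γ_s|)

VSWR ≈ 4.35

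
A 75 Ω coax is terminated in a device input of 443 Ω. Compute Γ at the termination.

Γ = 0.71

Γ = (Z_L − Z_0)/(Z_L + Z_0) = (443 − 75)/(443 + 75) = 368/518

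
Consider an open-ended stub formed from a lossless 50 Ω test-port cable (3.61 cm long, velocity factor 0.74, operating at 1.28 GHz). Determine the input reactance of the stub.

λ = v/f = 0.74·c / 1.28 GHz = 0.173 m
βl = 2π·l/λ = 2π × 0.208 = 74.9°
tan(βl) = 3.71
For an open-ended stub, Z_in = −jZ_0·cot(βl) = −jZ_0/tan(βl)

X_in ≈ -13.5 Ω (capacitive)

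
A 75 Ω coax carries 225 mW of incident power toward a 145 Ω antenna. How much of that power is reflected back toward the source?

P_reflected ≈ 22.8 mW

Γ = (145 − 75)/(145 + 75) = 0.318
|Γ|² = 0.101
P_refl = |Γ|²·P_inc = 22.8 mW, P_del = (1 − |Γ|²)·P_inc = 202 mW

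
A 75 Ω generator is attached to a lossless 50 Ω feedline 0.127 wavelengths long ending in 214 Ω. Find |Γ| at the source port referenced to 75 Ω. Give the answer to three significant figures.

βl = 2π × 0.127 = 45.7°
tan(βl) = 1.03
Z_in = Z_0·(Z_L + jZ_0·tanβl)/(Z_0 + jZ_L·tanβl) = 21.7 − j43.8 Ω
Γ_s = (Z_in − Z_s)/(Z_in + Z_s) = (-53.3 − j43.8)/(96.7 − j43.8), |Γ_s| = 0.65

|Γ| ≈ 0.65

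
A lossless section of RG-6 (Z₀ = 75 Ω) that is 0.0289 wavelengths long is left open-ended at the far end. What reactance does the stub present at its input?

βl = 2π × 0.0289 = 10.4°
tan(βl) = 0.184
For an open-ended stub, Z_in = −jZ_0·cot(βl) = −jZ_0/tan(βl)

X_in ≈ -408 Ω (capacitive)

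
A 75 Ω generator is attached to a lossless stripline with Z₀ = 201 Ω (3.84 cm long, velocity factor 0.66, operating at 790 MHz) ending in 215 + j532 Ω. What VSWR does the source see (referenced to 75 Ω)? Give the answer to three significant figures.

λ = v/f = 0.66·c / 790 MHz = 0.251 m
βl = 2π·l/λ = 2π × 0.153 = 55.2°
tan(βl) = 1.44
Z_in = Z_0·(Z_L + jZ_0·tanβl)/(Z_0 + jZ_L·tanβl) = 64.5 − j258 Ω
Γ_s = (Z_in − Z_s)/(Z_in + Z_s) = (-10.5 − j258)/(139 − j258), |Γ_s| = 0.88
VSWR = (1 + |Γ_s|)/(1 − |Γ_s|)

VSWR ≈ 15.7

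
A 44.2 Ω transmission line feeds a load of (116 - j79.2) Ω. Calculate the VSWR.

Γ = (Z_L − Z_0)/(Z_L + Z_0) = (71.8 − j79.2)/(160.2 − j79.2)
|Γ| = 107/179 = 0.598
VSWR = (1 + |Γ|)/(1 − |Γ|) = 1.6/0.402

VSWR ≈ 3.98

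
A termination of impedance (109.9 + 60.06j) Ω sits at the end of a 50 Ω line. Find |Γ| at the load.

Γ = (Z_L − Z_0)/(Z_L + Z_0) = (59.9 + j60.06)/(159.9 + j60.06)
|Γ| = 84.8/171

|Γ| ≈ 0.497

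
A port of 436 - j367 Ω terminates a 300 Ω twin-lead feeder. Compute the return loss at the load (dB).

Γ = (136 − j367)/(736 − j367), |Γ| = 0.476
RL = −20·log₁₀|Γ| = −20·log₁₀(0.476)

RL ≈ 6.45 dB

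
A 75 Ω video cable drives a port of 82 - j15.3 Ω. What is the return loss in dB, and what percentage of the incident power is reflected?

Γ = (7 − j15.3)/(157 − j15.3), |Γ| = 0.107
RL = −20·log₁₀(0.107) = 19.4 dB
P_refl/P_inc = |Γ|² = 0.0114

RL ≈ 19.4 dB; 1.14% of incident power reflected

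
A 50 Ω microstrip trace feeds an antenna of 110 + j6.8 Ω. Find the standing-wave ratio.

VSWR ≈ 2.21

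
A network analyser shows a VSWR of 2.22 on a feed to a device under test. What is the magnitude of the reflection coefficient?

|Γ| = (S − 1)/(S + 1) = (2.22 − 1)/(2.22 + 1) = 1.22/3.22

|Γ| ≈ 0.379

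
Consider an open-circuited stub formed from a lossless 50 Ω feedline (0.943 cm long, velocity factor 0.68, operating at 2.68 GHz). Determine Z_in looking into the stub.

Z_in ≈ −j50.7 Ω

λ = v/f = 0.68·c / 2.68 GHz = 0.0761 m
βl = 2π·l/λ = 2π × 0.124 = 44.6°
tan(βl) = 0.986
For an open-circuited stub, Z_in = −jZ_0·cot(βl) = −jZ_0/tan(βl)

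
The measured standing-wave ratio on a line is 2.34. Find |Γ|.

|Γ| ≈ 0.401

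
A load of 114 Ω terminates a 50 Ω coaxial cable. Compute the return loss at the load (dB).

Γ = (114 − 50)/(114 + 50) = 0.39
RL = −20·log₁₀|Γ| = −20·log₁₀(0.39)

RL ≈ 8.17 dB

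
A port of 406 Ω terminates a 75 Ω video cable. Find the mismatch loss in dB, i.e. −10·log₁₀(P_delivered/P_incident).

mismatch loss ≈ 2.79 dB

Γ = (406 − 75)/(406 + 75) = 0.688
|Γ|² = 0.474, so P_del/P_inc = 1 − |Γ|² = 0.526
ML = −10·log₁₀(1 − |Γ|²)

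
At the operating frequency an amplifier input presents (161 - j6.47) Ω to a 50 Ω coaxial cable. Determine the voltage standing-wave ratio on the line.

VSWR ≈ 3.23

Γ = (Z_L − Z_0)/(Z_L + Z_0) = (111 − j6.47)/(211 − j6.47)
|Γ| = 111/211 = 0.527
VSWR = (1 + |Γ|)/(1 − |Γ|) = 1.53/0.473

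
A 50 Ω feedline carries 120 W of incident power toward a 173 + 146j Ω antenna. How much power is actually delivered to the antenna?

P_delivered ≈ 58.4 W

|Γ| = |(123 + j146)/(223 + j146)| = 0.716
|Γ|² = 0.513
P_refl = |Γ|²·P_inc = 61.6 W, P_del = (1 − |Γ|²)·P_inc = 58.4 W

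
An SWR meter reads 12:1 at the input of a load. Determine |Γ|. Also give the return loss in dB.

|Γ| = (S − 1)/(S + 1) = (12 − 1)/(12 + 1) = 11/13
RL = −20·log₁₀|Γ| = −20·log₁₀(0.846)

|Γ| ≈ 0.846; return loss ≈ 1.45 dB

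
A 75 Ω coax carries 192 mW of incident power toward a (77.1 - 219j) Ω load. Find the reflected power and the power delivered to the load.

|Γ| = |(2.1 − j219)/(152.1 − j219)| = 0.821
|Γ|² = 0.675
P_refl = |Γ|²·P_inc = 130 mW, P_del = (1 − |Γ|²)·P_inc = 62.5 mW

P_reflected ≈ 130 mW; P_delivered ≈ 62.5 mW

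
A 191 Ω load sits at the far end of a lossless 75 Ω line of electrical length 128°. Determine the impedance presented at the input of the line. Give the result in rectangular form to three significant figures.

Z_in ≈ 43.3 + j45.3 Ω

tan(βl) = tan(128°) = -1.28
Z_in = Z_0·(Z_L + jZ_0·tanβl)/(Z_0 + jZ_L·tanβl)
     = 75·(191 − j96)/(75 − j244)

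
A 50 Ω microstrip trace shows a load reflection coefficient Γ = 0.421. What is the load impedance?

Z_L ≈ 123 Ω

Z_L = Z_0·(1 + Γ)/(1 − Γ) = 50·(1.42)/(0.579)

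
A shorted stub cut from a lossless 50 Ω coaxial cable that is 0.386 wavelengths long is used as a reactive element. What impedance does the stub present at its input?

βl = 2π × 0.386 = 139°
tan(βl) = -0.871
For a shorted stub, Z_in = jZ_0·tan(βl)

Z_in ≈ −j43.5 Ω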